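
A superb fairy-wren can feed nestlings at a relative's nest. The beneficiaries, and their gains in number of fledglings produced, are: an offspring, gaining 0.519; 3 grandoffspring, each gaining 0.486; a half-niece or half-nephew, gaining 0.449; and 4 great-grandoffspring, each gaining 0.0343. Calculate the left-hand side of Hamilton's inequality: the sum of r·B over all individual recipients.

r to an offspring = 0.5 (one parent–offspring link: r = (1/2)^1 = 1/2).
r to a grandoffspring = 0.25 (two parent–offspring links: r = (1/2)^2 = 1/4).
r to a half-niece or half-nephew = 1/8 (half-aunt/uncle↔niece/nephew: one path of length 3: r = (1/2)^3 = 1/8).
r to a great-grandoffspring = 0.125 (three parent–offspring links: r = (1/2)^3 = 1/8).
Summing one r·B term per recipient: 1·0.5·0.519 + 3·0.25·0.486 + 1·0.125·0.449 + 4·0.125·0.0343 = 0.697275.

0.697275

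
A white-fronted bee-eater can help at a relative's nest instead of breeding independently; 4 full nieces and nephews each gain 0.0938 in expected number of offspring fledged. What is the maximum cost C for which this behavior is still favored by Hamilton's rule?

r to a full niece or nephew = 1/4 (full aunt/uncle↔niece/nephew: two paths of length 3 through the shared grandparent pair: r = 2·(1/2)^3 = 1/4).
Hamilton's rule: n·r·B > C, so the trait is favored while C < n·r·B = 4·0.25·0.0938 = 0.0938.

0.0938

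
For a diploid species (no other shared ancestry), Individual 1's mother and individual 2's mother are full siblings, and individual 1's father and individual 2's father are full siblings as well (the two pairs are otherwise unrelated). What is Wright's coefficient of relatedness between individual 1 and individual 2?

0.25

Wright's path rule: contributions from independent ancestry routes add.
Individual 1 and individual 2 are related in two ways: first cousins through their mothers (r = 1/8) and first cousins through their fathers (r = 1/8) — i.e. double first cousins.
r = 1/8 + 1/8 = 1/4 = 0.25.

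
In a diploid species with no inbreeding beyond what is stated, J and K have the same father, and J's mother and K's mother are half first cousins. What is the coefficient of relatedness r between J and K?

0.265625

With two independent routes of shared ancestry, r is the sum of the two contributions.
J and K are related in two ways: half-sibs through their shared father (r = 1/4) and half second cousins through their mothers (r = 1/64).
r = 1/4 + 1/64 = 17/64 = 0.265625.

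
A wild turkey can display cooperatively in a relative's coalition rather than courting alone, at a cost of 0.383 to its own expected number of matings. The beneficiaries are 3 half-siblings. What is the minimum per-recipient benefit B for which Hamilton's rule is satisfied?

0.5107

r to a half-sibling = 0.25 (half-sibs share one parent — one path of length 2: r = (1/2)^2 = 1/4).
Hamilton's rule with n recipients of equal r: n·r·B > C, so B > C/(n·r) = 0.383/(3·0.25) = 0.5107.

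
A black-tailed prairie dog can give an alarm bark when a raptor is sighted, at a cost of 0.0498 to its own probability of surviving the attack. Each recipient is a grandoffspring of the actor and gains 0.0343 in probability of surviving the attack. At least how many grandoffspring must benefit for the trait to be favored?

6

r to a grandoffspring = 1/4 (two parent–offspring links: r = (1/2)^2 = 1/4).
Hamilton's rule: n·r·B > C  ⇒  n > C/(r·B) = 0.0498/(0.25·0.0343) = 5.808.
The smallest integer exceeding 5.808 is 6.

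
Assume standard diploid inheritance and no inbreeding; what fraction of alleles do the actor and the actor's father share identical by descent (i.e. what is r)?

Each parent–offspring link contributes a factor of 1/2, and independent paths through distinct common ancestors add.
One parent–offspring link: r = (1/2)^1 = 1/2.

0.5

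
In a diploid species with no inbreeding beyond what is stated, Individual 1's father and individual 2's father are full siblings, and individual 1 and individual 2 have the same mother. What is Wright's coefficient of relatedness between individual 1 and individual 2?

0.375

Wright's path rule: contributions from independent ancestry routes add.
Individual 1 and individual 2 are related in two ways: first cousins through their fathers (r = 1/8) and half-sibs through their shared mother (r = 1/4).
r = 1/8 + 1/4 = 0.375.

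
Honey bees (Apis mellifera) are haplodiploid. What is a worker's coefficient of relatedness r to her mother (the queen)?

0.5

One meiotic link between diploid queen and diploid daughter: r = 1/2.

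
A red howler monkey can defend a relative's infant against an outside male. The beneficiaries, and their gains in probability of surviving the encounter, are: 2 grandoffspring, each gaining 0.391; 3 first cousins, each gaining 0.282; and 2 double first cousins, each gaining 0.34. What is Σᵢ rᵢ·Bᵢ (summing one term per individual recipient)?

r to a grandoffspring = 1/4 (two parent–offspring links: r = (1/2)^2 = 1/4).
r to a first cousin = 1/8 (first cousins share one grandparent pair — two paths of length 4: r = 2·(1/2)^4 = 1/8).
r to a double first cousin = 1/4 (double first cousins share both grandparent pairs — four paths of length 4: r = 4·(1/2)^4 = 1/4).
Summing one r·B term per recipient: 2·0.25·0.391 + 3·0.125·0.282 + 2·0.25·0.34 = 0.47125.

0.47125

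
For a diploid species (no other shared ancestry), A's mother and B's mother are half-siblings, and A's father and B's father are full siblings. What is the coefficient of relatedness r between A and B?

Wright's path rule: contributions from independent ancestry routes add.
A and B are related in two ways: half first cousins through their mothers (r = 1/16) and first cousins through their fathers (r = 1/8).
r = 1/16 + 1/8 = 0.1875.

0.1875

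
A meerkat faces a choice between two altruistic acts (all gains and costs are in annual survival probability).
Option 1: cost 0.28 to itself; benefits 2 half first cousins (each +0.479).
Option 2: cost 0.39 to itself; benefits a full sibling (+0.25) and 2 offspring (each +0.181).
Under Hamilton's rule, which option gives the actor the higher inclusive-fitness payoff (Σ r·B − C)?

Option 1: r to a half first cousin = 0.0625.
Option 1: Σ r·B − C = (2·0.0625·0.479) − 0.28 = -0.220125.
Option 2: r to a full sibling = 0.5.
Option 2: r to an offspring = 0.5.
Option 2: Σ r·B − C = (1·0.5·0.25 + 2·0.5·0.181) − 0.39 = -0.084.
Option 2 has the higher net inclusive-fitness payoff.

Option 2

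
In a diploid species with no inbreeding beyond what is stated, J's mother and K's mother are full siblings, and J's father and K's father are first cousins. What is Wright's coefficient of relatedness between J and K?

Relatedness sums over independent paths through distinct common ancestors.
J and K are related in two ways: first cousins through their mothers (r = 1/8) and second cousins through their fathers (r = 1/32).
r = 1/8 + 1/32 = 0.15625.

0.15625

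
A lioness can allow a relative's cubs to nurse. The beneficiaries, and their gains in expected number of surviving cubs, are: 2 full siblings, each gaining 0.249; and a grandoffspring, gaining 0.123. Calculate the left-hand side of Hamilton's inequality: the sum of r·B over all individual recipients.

0.27975

r to a full sibling = 1/2 (full sibs share both parents — two paths of length 2: r = 2·(1/2)^2 = 1/2).
r to a grandoffspring = 0.25 (two parent–offspring links: r = (1/2)^2 = 1/4).
Summing one r·B term per recipient: 2·0.5·0.249 + 1·0.25·0.123 = 0.27975.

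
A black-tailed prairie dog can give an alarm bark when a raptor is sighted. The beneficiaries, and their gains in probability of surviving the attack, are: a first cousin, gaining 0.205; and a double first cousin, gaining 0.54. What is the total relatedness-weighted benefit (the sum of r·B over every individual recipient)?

0.160625

r to a first cousin = 0.125 (first cousins share one grandparent pair — two paths of length 4: r = 2·(1/2)^4 = 1/8).
r to a double first cousin = 1/4 (double first cousins share both grandparent pairs — four paths of length 4: r = 4·(1/2)^4 = 1/4).
Summing one r·B term per recipient: 1·0.125·0.205 + 1·0.25·0.54 = 0.160625.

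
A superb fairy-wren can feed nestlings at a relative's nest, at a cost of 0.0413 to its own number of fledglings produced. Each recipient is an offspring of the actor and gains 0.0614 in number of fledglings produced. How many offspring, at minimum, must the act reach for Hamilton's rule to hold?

2

r to an offspring = 0.5 (one parent–offspring link: r = (1/2)^1 = 1/2).
Hamilton's rule: n·r·B > C  ⇒  n > C/(r·B) = 0.0413/(0.5·0.0614) = 1.345.
The smallest integer exceeding 1.345 is 2.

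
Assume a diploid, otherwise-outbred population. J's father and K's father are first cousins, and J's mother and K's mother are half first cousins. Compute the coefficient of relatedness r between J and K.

0.046875

Wright's path rule: contributions from independent ancestry routes add.
J and K are related in two ways: second cousins through their fathers (r = 1/32) and half second cousins through their mothers (r = 1/64).
r = 1/32 + 1/64 = 3/64 = 0.046875.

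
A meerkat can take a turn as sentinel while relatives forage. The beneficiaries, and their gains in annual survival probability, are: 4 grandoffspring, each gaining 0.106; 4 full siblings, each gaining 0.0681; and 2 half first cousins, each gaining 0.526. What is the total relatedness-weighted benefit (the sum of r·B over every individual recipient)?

r to a grandoffspring = 0.25 (two parent–offspring links: r = (1/2)^2 = 1/4).
r to a full sibling = 0.5 (full sibs share both parents — two paths of length 2: r = 2·(1/2)^2 = 1/2).
r to a half first cousin = 0.0625 (half first cousins share one grandparent — one path of length 4: r = (1/2)^4 = 1/16).
Summing one r·B term per recipient: 4·0.25·0.106 + 4·0.5·0.0681 + 2·0.0625·0.526 = 0.30795.

0.30795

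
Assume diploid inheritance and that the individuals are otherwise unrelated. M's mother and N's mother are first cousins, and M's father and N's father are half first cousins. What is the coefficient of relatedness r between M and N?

0.046875

Relatedness sums over independent paths through distinct common ancestors.
M and N are related in two ways: second cousins through their mothers (r = 1/32) and half second cousins through their fathers (r = 1/64).
r = 1/32 + 1/64 = 0.046875.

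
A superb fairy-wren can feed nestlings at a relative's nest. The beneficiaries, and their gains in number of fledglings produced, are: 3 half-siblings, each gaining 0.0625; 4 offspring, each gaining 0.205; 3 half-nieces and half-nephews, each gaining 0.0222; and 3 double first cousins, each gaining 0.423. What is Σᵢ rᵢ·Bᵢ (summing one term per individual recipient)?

r to a half-sibling = 1/4 (half-sibs share one parent — one path of length 2: r = (1/2)^2 = 1/4).
r to an offspring = 1/2 (one parent–offspring link: r = (1/2)^1 = 1/2).
r to a half-niece or half-nephew = 1/8 (half-aunt/uncle↔niece/nephew: one path of length 3: r = (1/2)^3 = 1/8).
r to a double first cousin = 0.25 (double first cousins share both grandparent pairs — four paths of length 4: r = 4·(1/2)^4 = 1/4).
Summing one r·B term per recipient: 3·0.25·0.0625 + 4·0.5·0.205 + 3·0.125·0.0222 + 3·0.25·0.423 = 0.78245.

0.78245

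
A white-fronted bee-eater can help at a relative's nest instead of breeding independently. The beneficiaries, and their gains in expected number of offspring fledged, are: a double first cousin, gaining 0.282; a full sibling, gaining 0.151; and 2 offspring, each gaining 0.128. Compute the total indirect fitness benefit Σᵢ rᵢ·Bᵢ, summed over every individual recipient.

0.274

r to a double first cousin = 1/4 (double first cousins share both grandparent pairs — four paths of length 4: r = 4·(1/2)^4 = 1/4).
r to a full sibling = 1/2 (full sibs share both parents — two paths of length 2: r = 2·(1/2)^2 = 1/2).
r to an offspring = 0.5 (one parent–offspring link: r = (1/2)^1 = 1/2).
Summing one r·B term per recipient: 1·0.25·0.282 + 1·0.5·0.151 + 2·0.5·0.128 = 0.274.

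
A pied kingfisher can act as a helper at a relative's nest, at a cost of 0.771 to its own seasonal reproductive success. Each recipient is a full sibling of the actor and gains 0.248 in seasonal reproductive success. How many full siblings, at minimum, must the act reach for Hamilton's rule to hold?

7

r to a full sibling = 0.5 (full sibs share both parents — two paths of length 2: r = 2·(1/2)^2 = 1/2).
Hamilton's rule: n·r·B > C  ⇒  n > C/(r·B) = 0.771/(0.5·0.248) = 6.218.
The smallest integer exceeding 6.218 is 7.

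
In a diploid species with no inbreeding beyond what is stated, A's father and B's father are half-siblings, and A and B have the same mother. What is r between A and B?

Relatedness sums over independent paths through distinct common ancestors.
A and B are related in two ways: half first cousins through their fathers (r = 1/16) and half-sibs through their shared mother (r = 1/4).
r = 1/16 + 1/4 = 0.3125.

0.3125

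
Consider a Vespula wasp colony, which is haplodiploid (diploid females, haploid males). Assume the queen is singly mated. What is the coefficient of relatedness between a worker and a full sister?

0.75

Haplodiploid full sisters inherit their father's entire haploid genome identically (contributing 1/2) and on average half of their mother's contribution (1/2 · 1/2 = 1/4); r = 1/2 + 1/4 = 3/4.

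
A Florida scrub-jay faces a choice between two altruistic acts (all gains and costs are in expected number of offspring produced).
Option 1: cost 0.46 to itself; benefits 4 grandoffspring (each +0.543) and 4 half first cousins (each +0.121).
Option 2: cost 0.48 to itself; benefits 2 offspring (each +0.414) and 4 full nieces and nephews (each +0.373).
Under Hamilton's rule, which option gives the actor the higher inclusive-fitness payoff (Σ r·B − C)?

Option 1: r to a grandoffspring = 0.25.
Option 1: r to a half first cousin = 0.0625.
Option 1: Σ r·B − C = (4·0.25·0.543 + 4·0.0625·0.121) − 0.46 = 0.11325.
Option 2: r to an offspring = 0.5.
Option 2: r to a full niece or nephew = 0.25.
Option 2: Σ r·B − C = (2·0.5·0.414 + 4·0.25·0.373) − 0.48 = 0.307.
Option 2 has the higher net inclusive-fitness payoff.

Option 2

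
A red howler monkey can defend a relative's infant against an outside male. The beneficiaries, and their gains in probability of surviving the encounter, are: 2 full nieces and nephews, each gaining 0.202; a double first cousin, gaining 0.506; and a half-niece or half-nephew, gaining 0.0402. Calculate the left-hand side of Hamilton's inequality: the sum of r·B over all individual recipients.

0.232525

r to a full niece or nephew = 1/4 (full aunt/uncle↔niece/nephew: two paths of length 3 through the shared grandparent pair: r = 2·(1/2)^3 = 1/4).
r to a double first cousin = 0.25 (double first cousins share both grandparent pairs — four paths of length 4: r = 4·(1/2)^4 = 1/4).
r to a half-niece or half-nephew = 0.125 (half-aunt/uncle↔niece/nephew: one path of length 3: r = (1/2)^3 = 1/8).
Summing one r·B term per recipient: 2·0.25·0.202 + 1·0.25·0.506 + 1·0.125·0.0402 = 0.232525.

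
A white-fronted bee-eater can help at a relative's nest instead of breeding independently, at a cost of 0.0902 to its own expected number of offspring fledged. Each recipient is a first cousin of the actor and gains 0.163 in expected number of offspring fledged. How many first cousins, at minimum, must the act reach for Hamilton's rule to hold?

5

r to a first cousin = 1/8 (first cousins share one grandparent pair — two paths of length 4: r = 2·(1/2)^4 = 1/8).
Hamilton's rule: n·r·B > C  ⇒  n > C/(r·B) = 0.0902/(0.125·0.163) = 4.427.
The smallest integer exceeding 4.427 is 5.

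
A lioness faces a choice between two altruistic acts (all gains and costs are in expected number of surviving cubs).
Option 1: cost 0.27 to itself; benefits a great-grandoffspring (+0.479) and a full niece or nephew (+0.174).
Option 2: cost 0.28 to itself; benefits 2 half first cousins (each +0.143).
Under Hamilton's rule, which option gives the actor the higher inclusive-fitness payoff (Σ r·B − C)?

Option 1

Option 1: r to a great-grandoffspring = 0.125.
Option 1: r to a full niece or nephew = 0.25.
Option 1: Σ r·B − C = (1·0.125·0.479 + 1·0.25·0.174) − 0.27 = -0.166625.
Option 2: r to a half first cousin = 0.0625.
Option 2: Σ r·B − C = (2·0.0625·0.143) − 0.28 = -0.262125.
Option 1 has the higher net inclusive-fitness payoff.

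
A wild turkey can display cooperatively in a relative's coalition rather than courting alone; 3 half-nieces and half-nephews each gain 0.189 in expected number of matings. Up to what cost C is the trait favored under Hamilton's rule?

r to a half-niece or half-nephew = 1/8 (half-aunt/uncle↔niece/nephew: one path of length 3: r = (1/2)^3 = 1/8).
Hamilton's rule: n·r·B > C, so the trait is favored while C < n·r·B = 3·0.125·0.189 = 0.070875.

0.070875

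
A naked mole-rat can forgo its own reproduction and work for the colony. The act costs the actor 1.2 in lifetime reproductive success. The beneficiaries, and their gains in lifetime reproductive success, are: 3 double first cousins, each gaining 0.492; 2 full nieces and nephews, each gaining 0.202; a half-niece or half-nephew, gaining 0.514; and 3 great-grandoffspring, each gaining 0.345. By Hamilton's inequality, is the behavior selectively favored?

No

Hamilton's rule: the trait is favored when the sum of r·B over every recipient exceeds the actor's cost C.
r to a double first cousin = 0.25 (double first cousins share both grandparent pairs — four paths of length 4: r = 4·(1/2)^4 = 1/4).
r to a full niece or nephew = 1/4 (full aunt/uncle↔niece/nephew: two paths of length 3 through the shared grandparent pair: r = 2·(1/2)^3 = 1/4).
r to a half-niece or half-nephew = 1/8 (half-aunt/uncle↔niece/nephew: one path of length 3: r = (1/2)^3 = 1/8).
r to a great-grandoffspring = 0.125 (three parent–offspring links: r = (1/2)^3 = 1/8).
Summing one r·B term per recipient: 3·0.25·0.492 + 2·0.25·0.202 + 1·0.125·0.514 + 3·0.125·0.345 = 0.663625.
0.663625 < 1.2: the indirect benefit is less than the cost.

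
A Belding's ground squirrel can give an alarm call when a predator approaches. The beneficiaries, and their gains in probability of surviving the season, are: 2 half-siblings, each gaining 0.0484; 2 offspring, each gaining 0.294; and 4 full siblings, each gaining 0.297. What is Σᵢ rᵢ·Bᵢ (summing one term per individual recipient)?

0.9122

r to a half-sibling = 0.25 (half-sibs share one parent — one path of length 2: r = (1/2)^2 = 1/4).
r to an offspring = 0.5 (one parent–offspring link: r = (1/2)^1 = 1/2).
r to a full sibling = 1/2 (full sibs share both parents — two paths of length 2: r = 2·(1/2)^2 = 1/2).
Summing one r·B term per recipient: 2·0.25·0.0484 + 2·0.5·0.294 + 4·0.5·0.297 = 0.9122.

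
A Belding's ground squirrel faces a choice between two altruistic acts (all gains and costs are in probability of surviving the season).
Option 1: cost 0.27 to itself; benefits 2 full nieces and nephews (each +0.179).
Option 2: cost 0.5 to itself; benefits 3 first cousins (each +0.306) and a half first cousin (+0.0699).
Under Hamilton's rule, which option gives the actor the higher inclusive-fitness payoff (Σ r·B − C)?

Option 1

Option 1: r to a full niece or nephew = 0.25.
Option 1: Σ r·B − C = (2·0.25·0.179) − 0.27 = -0.1805.
Option 2: r to a first cousin = 0.125.
Option 2: r to a half first cousin = 0.0625.
Option 2: Σ r·B − C = (3·0.125·0.306 + 1·0.0625·0.0699) − 0.5 = -0.38088125.
Option 1 has the higher net inclusive-fitness payoff.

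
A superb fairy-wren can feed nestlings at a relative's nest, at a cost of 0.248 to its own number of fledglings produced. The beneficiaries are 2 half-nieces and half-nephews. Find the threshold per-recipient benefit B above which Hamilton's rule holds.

r to a half-niece or half-nephew = 1/8 (half-aunt/uncle↔niece/nephew: one path of length 3: r = (1/2)^3 = 1/8).
Hamilton's rule with n recipients of equal r: n·r·B > C, so B > C/(n·r) = 0.248/(2·0.125) = 0.992.

0.992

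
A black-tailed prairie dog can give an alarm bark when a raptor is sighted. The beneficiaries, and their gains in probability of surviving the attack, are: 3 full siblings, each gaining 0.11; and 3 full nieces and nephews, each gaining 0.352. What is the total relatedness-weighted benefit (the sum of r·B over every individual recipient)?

0.429

r to a full sibling = 0.5 (full sibs share both parents — two paths of length 2: r = 2·(1/2)^2 = 1/2).
r to a full niece or nephew = 0.25 (full aunt/uncle↔niece/nephew: two paths of length 3 through the shared grandparent pair: r = 2·(1/2)^3 = 1/4).
Summing one r·B term per recipient: 3·0.5·0.11 + 3·0.25·0.352 = 0.429.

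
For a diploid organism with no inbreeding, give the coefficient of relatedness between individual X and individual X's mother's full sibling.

0.25

Each parent–offspring link contributes a factor of 1/2, and independent paths through distinct common ancestors add.
Full aunt/uncle↔niece/nephew: two paths of length 3 through the shared grandparent pair: r = 2·(1/2)^3 = 1/4.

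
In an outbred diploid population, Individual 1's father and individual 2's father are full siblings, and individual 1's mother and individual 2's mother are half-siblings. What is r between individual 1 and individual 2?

Relatedness sums over independent paths through distinct common ancestors.
Individual 1 and individual 2 are related in two ways: first cousins through their fathers (r = 1/8) and half first cousins through their mothers (r = 1/16).
r = 1/8 + 1/16 = 3/16 = 0.1875.

0.1875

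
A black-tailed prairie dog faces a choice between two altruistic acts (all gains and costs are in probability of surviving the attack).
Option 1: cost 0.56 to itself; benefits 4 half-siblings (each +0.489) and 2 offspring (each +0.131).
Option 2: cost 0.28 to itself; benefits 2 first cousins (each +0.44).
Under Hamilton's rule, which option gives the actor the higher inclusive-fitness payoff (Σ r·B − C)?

Option 1: r to a half-sibling = 0.25.
Option 1: r to an offspring = 0.5.
Option 1: Σ r·B − C = (4·0.25·0.489 + 2·0.5·0.131) − 0.56 = 0.06.
Option 2: r to a first cousin = 0.125.
Option 2: Σ r·B − C = (2·0.125·0.44) − 0.28 = -0.17.
Option 1 has the higher net inclusive-fitness payoff.

Option 1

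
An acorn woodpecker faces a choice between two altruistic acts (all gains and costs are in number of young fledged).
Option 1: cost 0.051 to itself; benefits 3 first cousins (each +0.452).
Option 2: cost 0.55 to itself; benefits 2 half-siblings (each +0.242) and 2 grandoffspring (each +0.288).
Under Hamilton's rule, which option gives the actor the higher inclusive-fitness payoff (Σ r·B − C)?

Option 1: r to a first cousin = 0.125.
Option 1: Σ r·B − C = (3·0.125·0.452) − 0.051 = 0.1185.
Option 2: r to a half-sibling = 0.25.
Option 2: r to a grandoffspring = 0.25.
Option 2: Σ r·B − C = (2·0.25·0.242 + 2·0.25·0.288) − 0.55 = -0.285.
Option 1 has the higher net inclusive-fitness payoff.

Option 1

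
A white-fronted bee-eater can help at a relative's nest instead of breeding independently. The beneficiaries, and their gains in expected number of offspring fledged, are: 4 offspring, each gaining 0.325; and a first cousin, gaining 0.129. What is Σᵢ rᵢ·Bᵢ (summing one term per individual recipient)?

r to an offspring = 1/2 (one parent–offspring link: r = (1/2)^1 = 1/2).
r to a first cousin = 1/8 (first cousins share one grandparent pair — two paths of length 4: r = 2·(1/2)^4 = 1/8).
Summing one r·B term per recipient: 4·0.5·0.325 + 1·0.125·0.129 = 0.666125.

0.666125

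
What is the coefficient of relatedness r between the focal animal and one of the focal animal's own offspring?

Each parent–offspring link contributes a factor of 1/2, and independent paths through distinct common ancestors add.
One parent–offspring link: r = (1/2)^1 = 1/2.

0.5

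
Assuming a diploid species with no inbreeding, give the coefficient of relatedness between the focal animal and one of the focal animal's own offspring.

0.5

Each parent–offspring link contributes a factor of 1/2, and independent paths through distinct common ancestors add.
One parent–offspring link: r = (1/2)^1 = 1/2.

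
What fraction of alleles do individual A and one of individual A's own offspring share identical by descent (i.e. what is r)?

Each parent–offspring link contributes a factor of 1/2, and independent paths through distinct common ancestors add.
One parent–offspring link: r = (1/2)^1 = 1/2.

0.5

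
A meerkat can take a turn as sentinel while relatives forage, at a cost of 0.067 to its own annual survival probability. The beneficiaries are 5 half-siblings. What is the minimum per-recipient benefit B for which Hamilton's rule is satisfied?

r to a half-sibling = 0.25 (half-sibs share one parent — one path of length 2: r = (1/2)^2 = 1/4).
Hamilton's rule with n recipients of equal r: n·r·B > C, so B > C/(n·r) = 0.067/(5·0.25) = 0.0536.

0.0536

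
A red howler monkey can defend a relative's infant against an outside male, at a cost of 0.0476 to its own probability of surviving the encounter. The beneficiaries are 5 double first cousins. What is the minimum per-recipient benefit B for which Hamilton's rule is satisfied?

r to a double first cousin = 0.25 (double first cousins share both grandparent pairs — four paths of length 4: r = 4·(1/2)^4 = 1/4).
Hamilton's rule with n recipients of equal r: n·r·B > C, so B > C/(n·r) = 0.0476/(5·0.25) = 0.0381.

0.0381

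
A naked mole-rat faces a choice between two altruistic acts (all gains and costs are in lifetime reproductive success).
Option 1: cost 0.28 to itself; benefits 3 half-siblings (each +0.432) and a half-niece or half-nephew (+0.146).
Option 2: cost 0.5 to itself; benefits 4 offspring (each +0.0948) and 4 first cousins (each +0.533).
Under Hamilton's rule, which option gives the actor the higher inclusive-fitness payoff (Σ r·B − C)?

Option 1: r to a half-sibling = 0.25.
Option 1: r to a half-niece or half-nephew = 0.125.
Option 1: Σ r·B − C = (3·0.25·0.432 + 1·0.125·0.146) − 0.28 = 0.06225.
Option 2: r to an offspring = 0.5.
Option 2: r to a first cousin = 0.125.
Option 2: Σ r·B − C = (4·0.5·0.0948 + 4·0.125·0.533) − 0.5 = -0.0439.
Option 1 has the higher net inclusive-fitness payoff.

Option 1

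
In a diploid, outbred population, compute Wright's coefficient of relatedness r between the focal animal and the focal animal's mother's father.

Each parent–offspring link contributes a factor of 1/2, and independent paths through distinct common ancestors add.
Two parent–offspring links: r = (1/2)^2 = 1/4.

0.25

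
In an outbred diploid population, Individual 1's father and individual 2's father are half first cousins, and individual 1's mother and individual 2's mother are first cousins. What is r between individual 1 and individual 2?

0.046875

With two independent routes of shared ancestry, r is the sum of the two contributions.
Individual 1 and individual 2 are related in two ways: half second cousins through their fathers (r = 1/64) and second cousins through their mothers (r = 1/32).
r = 1/64 + 1/32 = 3/64 = 0.046875.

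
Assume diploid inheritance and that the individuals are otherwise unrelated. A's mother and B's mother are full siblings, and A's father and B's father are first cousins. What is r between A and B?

0.15625

Wright's path rule: contributions from independent ancestry routes add.
A and B are related in two ways: first cousins through their mothers (r = 1/8) and second cousins through their fathers (r = 1/32).
r = 1/8 + 1/32 = 5/32 = 0.15625.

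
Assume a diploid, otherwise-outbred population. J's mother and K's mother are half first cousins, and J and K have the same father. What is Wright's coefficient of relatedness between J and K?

Relatedness sums over independent paths through distinct common ancestors.
J and K are related in two ways: half second cousins through their mothers (r = 1/64) and half-sibs through their shared father (r = 1/4).
r = 1/64 + 1/4 = 0.265625.

0.265625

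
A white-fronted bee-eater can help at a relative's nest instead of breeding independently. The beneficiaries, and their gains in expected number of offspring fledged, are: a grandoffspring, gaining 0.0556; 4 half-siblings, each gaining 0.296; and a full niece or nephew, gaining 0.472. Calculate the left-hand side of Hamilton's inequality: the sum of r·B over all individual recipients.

0.4279

r to a grandoffspring = 1/4 (two parent–offspring links: r = (1/2)^2 = 1/4).
r to a half-sibling = 0.25 (half-sibs share one parent — one path of length 2: r = (1/2)^2 = 1/4).
r to a full niece or nephew = 1/4 (full aunt/uncle↔niece/nephew: two paths of length 3 through the shared grandparent pair: r = 2·(1/2)^3 = 1/4).
Summing one r·B term per recipient: 1·0.25·0.0556 + 4·0.25·0.296 + 1·0.25·0.472 = 0.4279.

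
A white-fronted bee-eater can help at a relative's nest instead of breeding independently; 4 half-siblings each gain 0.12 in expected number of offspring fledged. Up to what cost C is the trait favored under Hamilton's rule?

0.12

r to a half-sibling = 1/4 (half-sibs share one parent — one path of length 2: r = (1/2)^2 = 1/4).
Hamilton's rule: n·r·B > C, so the trait is favored while C < n·r·B = 4·0.25·0.12 = 0.12.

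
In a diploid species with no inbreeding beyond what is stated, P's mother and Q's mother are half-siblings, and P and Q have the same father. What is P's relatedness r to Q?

0.3125

Relatedness sums over independent paths through distinct common ancestors.
P and Q are related in two ways: half first cousins through their mothers (r = 1/16) and half-sibs through their shared father (r = 1/4).
r = 1/16 + 1/4 = 0.3125.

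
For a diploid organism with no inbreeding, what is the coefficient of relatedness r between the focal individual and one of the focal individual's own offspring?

0.5

Each parent–offspring link contributes a factor of 1/2, and independent paths through distinct common ancestors add.
One parent–offspring link: r = (1/2)^1 = 1/2.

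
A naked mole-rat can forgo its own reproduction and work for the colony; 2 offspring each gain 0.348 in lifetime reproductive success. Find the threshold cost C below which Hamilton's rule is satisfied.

r to an offspring = 0.5 (one parent–offspring link: r = (1/2)^1 = 1/2).
Hamilton's rule: n·r·B > C, so the trait is favored while C < n·r·B = 2·0.5·0.348 = 0.348.

0.348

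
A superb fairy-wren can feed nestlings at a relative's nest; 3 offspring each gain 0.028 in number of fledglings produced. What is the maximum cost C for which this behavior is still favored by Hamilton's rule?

0.042

r to an offspring = 1/2 (one parent–offspring link: r = (1/2)^1 = 1/2).
Hamilton's rule: n·r·B > C, so the trait is favored while C < n·r·B = 3·0.5·0.028 = 0.042.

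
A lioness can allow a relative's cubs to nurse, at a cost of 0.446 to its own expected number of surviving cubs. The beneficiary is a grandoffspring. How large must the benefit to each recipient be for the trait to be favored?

1.784

r to a grandoffspring = 0.25 (two parent–offspring links: r = (1/2)^2 = 1/4).
Hamilton's rule with n recipients of equal r: n·r·B > C, so B > C/(n·r) = 0.446/(1·0.25) = 1.784.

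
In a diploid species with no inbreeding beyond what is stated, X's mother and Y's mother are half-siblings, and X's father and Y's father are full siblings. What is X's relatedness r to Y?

Independent pedigree routes through distinct common ancestors add.
X and Y are related in two ways: half first cousins through their mothers (r = 1/16) and first cousins through their fathers (r = 1/8).
r = 1/16 + 1/8 = 0.1875.

0.1875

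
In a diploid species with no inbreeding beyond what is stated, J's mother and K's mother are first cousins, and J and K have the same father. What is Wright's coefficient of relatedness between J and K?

With two independent routes of shared ancestry, r is the sum of the two contributions.
J and K are related in two ways: second cousins through their mothers (r = 1/32) and half-sibs through their shared father (r = 1/4).
r = 1/32 + 1/4 = 9/32 = 0.28125.

0.28125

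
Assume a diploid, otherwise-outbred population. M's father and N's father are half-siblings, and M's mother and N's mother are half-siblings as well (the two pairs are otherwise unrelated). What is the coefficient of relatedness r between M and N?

Wright's path rule: contributions from independent ancestry routes add.
M and N are related in two ways: half first cousins through their fathers (r = 1/16) and half first cousins through their mothers (r = 1/16).
r = 1/16 + 1/16 = 0.125.

0.125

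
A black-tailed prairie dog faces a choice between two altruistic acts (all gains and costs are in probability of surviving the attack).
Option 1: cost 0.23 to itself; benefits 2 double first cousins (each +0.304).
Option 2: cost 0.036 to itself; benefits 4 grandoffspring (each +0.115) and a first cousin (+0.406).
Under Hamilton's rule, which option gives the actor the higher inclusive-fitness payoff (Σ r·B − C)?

Option 1: r to a double first cousin = 0.25.
Option 1: Σ r·B − C = (2·0.25·0.304) − 0.23 = -0.078.
Option 2: r to a grandoffspring = 0.25.
Option 2: r to a first cousin = 0.125.
Option 2: Σ r·B − C = (4·0.25·0.115 + 1·0.125·0.406) − 0.036 = 0.12975.
Option 2 has the higher net inclusive-fitness payoff.

Option 2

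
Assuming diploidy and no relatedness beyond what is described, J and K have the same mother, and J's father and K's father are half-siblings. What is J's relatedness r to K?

0.3125

Relatedness sums over independent paths through distinct common ancestors.
J and K are related in two ways: half-sibs through their shared mother (r = 1/4) and half first cousins through their fathers (r = 1/16).
r = 1/4 + 1/16 = 5/16 = 0.3125.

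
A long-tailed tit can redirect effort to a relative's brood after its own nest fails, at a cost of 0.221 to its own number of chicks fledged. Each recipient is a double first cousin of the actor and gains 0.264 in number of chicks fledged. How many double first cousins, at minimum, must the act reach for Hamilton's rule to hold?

4

r to a double first cousin = 0.25 (double first cousins share both grandparent pairs — four paths of length 4: r = 4·(1/2)^4 = 1/4).
Hamilton's rule: n·r·B > C  ⇒  n > C/(r·B) = 0.221/(0.25·0.264) = 3.348.
The smallest integer exceeding 3.348 is 4.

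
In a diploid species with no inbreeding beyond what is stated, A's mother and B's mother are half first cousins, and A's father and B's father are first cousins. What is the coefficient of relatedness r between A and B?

0.046875

With two independent routes of shared ancestry, r is the sum of the two contributions.
A and B are related in two ways: half second cousins through their mothers (r = 1/64) and second cousins through their fathers (r = 1/32).
r = 1/64 + 1/32 = 3/64 = 0.046875.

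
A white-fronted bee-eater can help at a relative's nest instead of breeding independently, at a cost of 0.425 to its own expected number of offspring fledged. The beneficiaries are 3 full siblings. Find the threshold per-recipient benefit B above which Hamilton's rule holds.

r to a full sibling = 0.5 (full sibs share both parents — two paths of length 2: r = 2·(1/2)^2 = 1/2).
Hamilton's rule with n recipients of equal r: n·r·B > C, so B > C/(n·r) = 0.425/(3·0.5) = 0.2833.

0.2833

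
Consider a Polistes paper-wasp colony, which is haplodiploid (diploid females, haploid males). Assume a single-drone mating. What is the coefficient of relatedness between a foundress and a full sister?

0.75

Haplodiploid full sisters inherit their father's entire haploid genome identically (contributing 1/2) and on average half of their mother's contribution (1/2 · 1/2 = 1/4); r = 1/2 + 1/4 = 3/4.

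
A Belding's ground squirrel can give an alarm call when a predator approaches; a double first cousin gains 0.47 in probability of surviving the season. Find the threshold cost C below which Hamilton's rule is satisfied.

0.1175

r to a double first cousin = 0.25 (double first cousins share both grandparent pairs — four paths of length 4: r = 4·(1/2)^4 = 1/4).
Hamilton's rule: n·r·B > C, so the trait is favored while C < n·r·B = 1·0.25·0.47 = 0.1175.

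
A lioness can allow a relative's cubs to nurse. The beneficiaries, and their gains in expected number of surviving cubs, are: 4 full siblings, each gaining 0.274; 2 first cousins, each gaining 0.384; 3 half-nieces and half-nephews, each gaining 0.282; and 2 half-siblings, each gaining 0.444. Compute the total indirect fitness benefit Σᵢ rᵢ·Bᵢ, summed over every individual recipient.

r to a full sibling = 1/2 (full sibs share both parents — two paths of length 2: r = 2·(1/2)^2 = 1/2).
r to a first cousin = 1/8 (first cousins share one grandparent pair — two paths of length 4: r = 2·(1/2)^4 = 1/8).
r to a half-niece or half-nephew = 0.125 (half-aunt/uncle↔niece/nephew: one path of length 3: r = (1/2)^3 = 1/8).
r to a half-sibling = 1/4 (half-sibs share one parent — one path of length 2: r = (1/2)^2 = 1/4).
Summing one r·B term per recipient: 4·0.5·0.274 + 2·0.125·0.384 + 3·0.125·0.282 + 2·0.25·0.444 = 0.97175.

0.97175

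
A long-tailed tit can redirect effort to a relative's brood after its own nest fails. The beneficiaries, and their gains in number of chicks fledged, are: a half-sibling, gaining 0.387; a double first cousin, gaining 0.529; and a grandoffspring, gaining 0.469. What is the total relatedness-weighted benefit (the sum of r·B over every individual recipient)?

r to a half-sibling = 0.25 (half-sibs share one parent — one path of length 2: r = (1/2)^2 = 1/4).
r to a double first cousin = 1/4 (double first cousins share both grandparent pairs — four paths of length 4: r = 4·(1/2)^4 = 1/4).
r to a grandoffspring = 1/4 (two parent–offspring links: r = (1/2)^2 = 1/4).
Summing one r·B term per recipient: 1·0.25·0.387 + 1·0.25·0.529 + 1·0.25·0.469 = 0.34625.

0.34625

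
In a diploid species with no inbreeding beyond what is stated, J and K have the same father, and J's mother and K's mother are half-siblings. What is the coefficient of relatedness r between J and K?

Wright's path rule: contributions from independent ancestry routes add.
J and K are related in two ways: half-sibs through their shared father (r = 1/4) and half first cousins through their mothers (r = 1/16).
r = 1/4 + 1/16 = 0.3125.

0.3125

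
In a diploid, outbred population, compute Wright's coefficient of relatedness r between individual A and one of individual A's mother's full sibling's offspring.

0.125

Each parent–offspring link contributes a factor of 1/2, and independent paths through distinct common ancestors add.
First cousins share one grandparent pair — two paths of length 4: r = 2·(1/2)^4 = 1/8.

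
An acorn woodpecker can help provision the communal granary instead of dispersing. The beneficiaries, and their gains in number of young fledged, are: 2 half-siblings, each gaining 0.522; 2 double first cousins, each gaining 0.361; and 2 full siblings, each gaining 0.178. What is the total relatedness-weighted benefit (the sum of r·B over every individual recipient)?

r to a half-sibling = 1/4 (half-sibs share one parent — one path of length 2: r = (1/2)^2 = 1/4).
r to a double first cousin = 0.25 (double first cousins share both grandparent pairs — four paths of length 4: r = 4·(1/2)^4 = 1/4).
r to a full sibling = 0.5 (full sibs share both parents — two paths of length 2: r = 2·(1/2)^2 = 1/2).
Summing one r·B term per recipient: 2·0.25·0.522 + 2·0.25·0.361 + 2·0.5·0.178 = 0.6195.

0.6195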